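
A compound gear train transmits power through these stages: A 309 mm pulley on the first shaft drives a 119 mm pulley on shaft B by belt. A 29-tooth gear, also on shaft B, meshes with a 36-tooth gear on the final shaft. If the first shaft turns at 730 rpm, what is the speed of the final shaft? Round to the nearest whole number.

1527 rpm

Belt: ratio = 119/309 = 0.38511, so shaft B turns at 730 / 0.38511 = 1895.5 rpm.
Gear mesh: ratio = 36/29 = 1.2414, so the final shaft turns at 1895.5 / 1.2414 = 1527 rpm.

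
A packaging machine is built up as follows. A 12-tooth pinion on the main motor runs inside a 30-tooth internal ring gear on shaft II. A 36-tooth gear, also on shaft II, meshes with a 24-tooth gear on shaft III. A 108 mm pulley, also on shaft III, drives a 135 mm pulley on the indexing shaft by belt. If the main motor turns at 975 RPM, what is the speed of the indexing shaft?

internal gear 30/12 = 2.5 → 975/2.5 = 390 RPM
gear mesh 24/36 = 0.66667 → 390/0.66667 = 585 RPM
belt 135/108 = 1.25 → 585/1.25 = 468 RPM

468 RPM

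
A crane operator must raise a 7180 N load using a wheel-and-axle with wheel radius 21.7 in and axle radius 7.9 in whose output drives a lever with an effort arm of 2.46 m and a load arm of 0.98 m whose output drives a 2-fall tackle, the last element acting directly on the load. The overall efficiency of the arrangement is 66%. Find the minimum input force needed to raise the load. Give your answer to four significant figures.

Wheel-and-axle MA = R/r = 21.7/7.9 = 2.7468.
Lever MA = effort arm / load arm = 2.46/0.98 = 2.5102.
Block-and-tackle MA = number of supporting rope parts = 2.
Combined ideal MA = 2.7468 × 2.5102 × 2 = 13.79.
Actual MA = 13.79 × 0.66 = 9.1016.
Effort = load / actual MA = 7180 / 9.1016 = 788.88 N.

788.9 N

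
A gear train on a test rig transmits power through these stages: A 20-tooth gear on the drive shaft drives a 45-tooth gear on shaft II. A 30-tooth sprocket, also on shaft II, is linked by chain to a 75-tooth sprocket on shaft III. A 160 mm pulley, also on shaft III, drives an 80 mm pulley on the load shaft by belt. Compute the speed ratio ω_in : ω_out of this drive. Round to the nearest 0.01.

2.81

Each stage contributes driven/driver: gear mesh 45/20 = 2.25, chain 75/30 = 2.5, belt 80/160 = 0.5.
Overall: 2.25 × 2.5 × 0.5 = 2.8125.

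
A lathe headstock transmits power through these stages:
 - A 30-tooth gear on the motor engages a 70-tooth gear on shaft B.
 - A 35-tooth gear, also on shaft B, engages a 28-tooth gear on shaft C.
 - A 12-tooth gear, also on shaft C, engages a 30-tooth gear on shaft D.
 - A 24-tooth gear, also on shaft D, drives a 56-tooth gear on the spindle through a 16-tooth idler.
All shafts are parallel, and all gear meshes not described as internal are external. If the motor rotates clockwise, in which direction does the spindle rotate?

anticlockwise

the motor → shaft B: external mesh, 1 reversal → CCW.
shaft B → shaft C: external mesh, 1 reversal → CW.
shaft C → shaft D: external mesh, 1 reversal → CCW.
shaft D → the spindle: driver → idler → driven is 2 external meshes, 2 reversals → CCW.
5 reversals in total — an odd number — so the spindle turns opposite to the motor.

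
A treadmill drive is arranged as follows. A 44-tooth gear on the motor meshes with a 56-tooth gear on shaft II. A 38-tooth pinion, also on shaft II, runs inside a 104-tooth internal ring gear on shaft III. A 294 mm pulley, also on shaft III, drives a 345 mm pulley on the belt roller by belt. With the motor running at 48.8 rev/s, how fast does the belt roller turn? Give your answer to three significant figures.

the motor → shaft II (gear mesh, 56/44): 48.8 ÷ 1.2727 = 38.343 rev/s
shaft II → shaft III (internal gear, 104/38): 38.343 ÷ 2.7368 = 14.01 rev/s
shaft III → the belt roller (belt, 345/294): 14.01 ÷ 1.1735 = 11.939 rev/s

11.9 rev/s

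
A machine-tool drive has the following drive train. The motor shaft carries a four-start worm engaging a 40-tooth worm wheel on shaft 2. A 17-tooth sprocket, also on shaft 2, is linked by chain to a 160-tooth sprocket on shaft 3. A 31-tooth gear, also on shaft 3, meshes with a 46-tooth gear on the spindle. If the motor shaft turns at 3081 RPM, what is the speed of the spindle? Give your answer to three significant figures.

22.1 RPM

worm 40/4 = 10 → 3081/10 = 308.1 RPM
chain 160/17 = 9.4118 → 308.1/9.4118 = 32.736 RPM
gear mesh 46/31 = 1.4839 → 32.736/1.4839 = 22.061 RPM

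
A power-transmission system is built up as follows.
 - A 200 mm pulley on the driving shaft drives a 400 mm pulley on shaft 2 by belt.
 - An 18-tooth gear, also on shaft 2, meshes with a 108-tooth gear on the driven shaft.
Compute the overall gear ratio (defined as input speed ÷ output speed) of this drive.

Each stage contributes driven/driver: belt 400/200 = 2, gear mesh 108/18 = 6.
Overall: 2 × 6 = 12.

12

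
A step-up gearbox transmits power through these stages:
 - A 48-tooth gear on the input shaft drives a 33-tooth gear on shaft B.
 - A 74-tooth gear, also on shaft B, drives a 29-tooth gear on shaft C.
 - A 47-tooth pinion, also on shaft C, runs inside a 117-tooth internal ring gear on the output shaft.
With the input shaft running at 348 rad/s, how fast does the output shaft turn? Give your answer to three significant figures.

519 rad/s

the input shaft → shaft B (gear mesh, 33/48): 348 ÷ 0.6875 = 506.18 rad/s
shaft B → shaft C (gear mesh, 29/74): 506.18 ÷ 0.39189 = 1291.6 rad/s
shaft C → the output shaft (internal gear, 117/47): 1291.6 ÷ 2.4894 = 518.86 rad/s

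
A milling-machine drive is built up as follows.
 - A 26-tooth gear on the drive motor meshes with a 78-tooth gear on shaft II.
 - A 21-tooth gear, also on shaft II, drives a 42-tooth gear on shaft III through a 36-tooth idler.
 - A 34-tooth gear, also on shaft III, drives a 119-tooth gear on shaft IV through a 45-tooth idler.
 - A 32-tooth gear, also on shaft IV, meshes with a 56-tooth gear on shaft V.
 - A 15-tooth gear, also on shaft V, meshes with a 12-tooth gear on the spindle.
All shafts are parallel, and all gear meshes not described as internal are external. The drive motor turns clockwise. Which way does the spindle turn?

the drive motor → shaft II: external mesh, 1 reversal → CCW.
shaft II → shaft III: driver → idler → driven is 2 external meshes, 2 reversals → CCW.
shaft III → shaft IV: driver → idler → driven is 2 external meshes, 2 reversals → CCW.
shaft IV → shaft V: external mesh, 1 reversal → CW.
shaft V → the spindle: external mesh, 1 reversal → CCW.
7 reversals in total — an odd number — so the spindle turns opposite to the drive motor.

counterclockwise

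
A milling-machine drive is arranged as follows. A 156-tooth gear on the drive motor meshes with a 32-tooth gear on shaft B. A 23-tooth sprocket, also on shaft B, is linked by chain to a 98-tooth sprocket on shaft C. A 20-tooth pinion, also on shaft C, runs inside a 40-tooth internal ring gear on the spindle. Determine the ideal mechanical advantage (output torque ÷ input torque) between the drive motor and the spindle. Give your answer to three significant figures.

1.75

Each stage contributes driven/driver: gear mesh 32/156 = 0.20513, chain 98/23 = 4.2609, internal gear 40/20 = 2.
Overall: 0.20513 × 4.2609 × 2 = 1.748.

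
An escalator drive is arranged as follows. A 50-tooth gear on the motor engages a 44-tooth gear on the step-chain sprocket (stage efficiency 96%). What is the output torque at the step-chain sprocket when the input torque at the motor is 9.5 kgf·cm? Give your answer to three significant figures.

After the gear mesh (44/50): 9.5 × 0.88 × 0.96 = 8.0256 kgf·cm

8.03 kgf·cm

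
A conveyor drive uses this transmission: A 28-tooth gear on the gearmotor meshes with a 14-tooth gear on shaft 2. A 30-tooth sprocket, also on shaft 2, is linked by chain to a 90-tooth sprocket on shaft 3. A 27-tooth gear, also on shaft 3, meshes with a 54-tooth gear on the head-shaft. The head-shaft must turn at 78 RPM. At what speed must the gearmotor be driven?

Overall ratio R = 0.5 × 3 × 2 = 3.
Required input speed = output speed × R = 78 × 3 = 234 RPM.

234 RPM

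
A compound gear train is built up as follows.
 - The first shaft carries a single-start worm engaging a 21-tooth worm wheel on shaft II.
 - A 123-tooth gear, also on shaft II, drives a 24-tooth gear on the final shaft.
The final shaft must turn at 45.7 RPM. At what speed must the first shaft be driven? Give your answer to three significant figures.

187 RPM

Overall ratio R = 21 × 0.19512 = 4.0976.
Required input speed = output speed × R = 45.7 × 4.0976 = 187.26 RPM.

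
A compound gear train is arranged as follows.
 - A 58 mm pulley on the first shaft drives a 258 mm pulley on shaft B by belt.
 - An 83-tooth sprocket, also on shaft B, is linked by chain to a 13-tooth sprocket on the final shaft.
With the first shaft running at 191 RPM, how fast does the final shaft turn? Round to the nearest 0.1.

Belt: ratio = 258/58 = 4.4483, so shaft B turns at 191 / 4.4483 = 42.938 RPM.
Chain: ratio = 13/83 = 0.15663, so the final shaft turns at 42.938 / 0.15663 = 274.14 RPM.

274.1 RPM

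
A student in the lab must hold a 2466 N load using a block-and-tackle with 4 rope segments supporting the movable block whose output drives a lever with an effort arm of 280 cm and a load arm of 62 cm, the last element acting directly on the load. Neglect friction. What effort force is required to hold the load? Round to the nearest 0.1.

136.5 N

Block-and-tackle MA = number of supporting rope parts = 4.
Lever MA = effort arm / load arm = 280/62 = 4.5161.
Combined ideal MA = 4 × 4.5161 = 18.065.
Effort = load / MA = 2466 / 18.065 = 136.51 N.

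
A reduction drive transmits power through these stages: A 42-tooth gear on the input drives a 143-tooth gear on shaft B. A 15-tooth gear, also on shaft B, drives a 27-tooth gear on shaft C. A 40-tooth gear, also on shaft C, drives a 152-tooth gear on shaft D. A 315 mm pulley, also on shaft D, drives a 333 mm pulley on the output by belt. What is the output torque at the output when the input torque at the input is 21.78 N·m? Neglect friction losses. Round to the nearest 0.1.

gear mesh 143/42 = 3.4048 → τ = 21.78·3.4048 = 74.156 N·m
gear mesh 27/15 = 1.8 → τ = 74.156·1.8 = 133.48 N·m
gear mesh 152/40 = 3.8 → τ = 133.48·3.8 = 507.23 N·m
belt 333/315 = 1.0571 → τ = 507.23·1.0571 = 536.21 N·m

536.2 N·m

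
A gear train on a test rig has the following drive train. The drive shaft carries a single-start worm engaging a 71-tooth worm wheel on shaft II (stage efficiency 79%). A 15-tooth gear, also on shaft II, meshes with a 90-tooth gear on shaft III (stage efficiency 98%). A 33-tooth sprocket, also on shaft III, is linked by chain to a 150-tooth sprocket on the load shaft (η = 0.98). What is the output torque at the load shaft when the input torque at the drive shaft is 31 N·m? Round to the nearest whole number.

45544 N·m

Worm: ratio = 71/1 = 71; torque at shaft II = 31 × 71 × 0.79 = 1738.8 N·m.
Gear mesh: ratio = 90/15 = 6; torque at shaft III = 1738.8 × 6 × 0.98 = 10224 N·m.
Chain: ratio = 150/33 = 4.5455; torque at the load shaft = 10224 × 4.5455 × 0.98 = 45544 N·m.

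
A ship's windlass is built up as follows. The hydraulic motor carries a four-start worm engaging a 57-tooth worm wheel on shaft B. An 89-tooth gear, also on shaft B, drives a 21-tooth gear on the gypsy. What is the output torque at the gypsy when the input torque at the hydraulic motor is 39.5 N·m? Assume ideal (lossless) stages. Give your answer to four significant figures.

132.8 N·m

Worm: ratio = 57/4 = 14.25; torque at shaft B = 39.5 × 14.25 = 562.88 N·m.
Gear mesh: ratio = 21/89 = 0.23596; torque at the gypsy = 562.88 × 0.23596 = 132.81 N·m.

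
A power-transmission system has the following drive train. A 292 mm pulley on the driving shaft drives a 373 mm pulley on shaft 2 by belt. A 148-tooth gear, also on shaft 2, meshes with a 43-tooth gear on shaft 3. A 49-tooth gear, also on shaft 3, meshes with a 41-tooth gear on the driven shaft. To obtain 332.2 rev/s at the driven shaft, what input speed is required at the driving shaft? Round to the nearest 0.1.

Overall ratio R = 1.2774 × 0.29054 × 0.83673 = 0.31054.
Required input speed = output speed × R = 332.2 × 0.31054 = 103.16 rev/s.

103.2 rev/s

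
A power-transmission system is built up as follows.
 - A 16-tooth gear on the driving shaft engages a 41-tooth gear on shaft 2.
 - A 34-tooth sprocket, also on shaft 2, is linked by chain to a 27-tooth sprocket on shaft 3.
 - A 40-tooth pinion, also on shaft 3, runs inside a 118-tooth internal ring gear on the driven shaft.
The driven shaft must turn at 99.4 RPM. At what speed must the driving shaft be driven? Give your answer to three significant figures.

Overall ratio R = 2.5625 × 0.79412 × 2.95 = 6.003.
Required input speed = output speed × R = 99.4 × 6.003 = 596.7 RPM.

597 RPM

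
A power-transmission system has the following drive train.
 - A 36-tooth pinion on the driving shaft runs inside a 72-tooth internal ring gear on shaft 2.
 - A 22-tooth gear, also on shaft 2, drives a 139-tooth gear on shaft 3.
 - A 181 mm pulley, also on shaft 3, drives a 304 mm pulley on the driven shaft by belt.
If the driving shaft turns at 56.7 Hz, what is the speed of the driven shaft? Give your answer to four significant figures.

2.672 Hz

Internal gear: ratio = 72/36 = 2, so shaft 2 turns at 56.7 / 2 = 28.35 Hz.
Gear mesh: ratio = 139/22 = 6.3182, so shaft 3 turns at 28.35 / 6.3182 = 4.4871 Hz.
Belt: ratio = 304/181 = 1.6796, so the driven shaft turns at 4.4871 / 1.6796 = 2.6716 Hz.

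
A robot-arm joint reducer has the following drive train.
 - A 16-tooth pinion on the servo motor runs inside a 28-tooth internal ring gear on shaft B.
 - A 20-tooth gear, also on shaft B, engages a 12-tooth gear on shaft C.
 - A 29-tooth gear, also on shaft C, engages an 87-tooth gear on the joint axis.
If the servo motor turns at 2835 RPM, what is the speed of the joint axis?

900 RPM

the servo motor → shaft B (internal gear, 28/16): 2835 ÷ 1.75 = 1620 RPM
shaft B → shaft C (gear mesh, 12/20): 1620 ÷ 0.6 = 2700 RPM
shaft C → the joint axis (gear mesh, 87/29): 2700 ÷ 3 = 900 RPM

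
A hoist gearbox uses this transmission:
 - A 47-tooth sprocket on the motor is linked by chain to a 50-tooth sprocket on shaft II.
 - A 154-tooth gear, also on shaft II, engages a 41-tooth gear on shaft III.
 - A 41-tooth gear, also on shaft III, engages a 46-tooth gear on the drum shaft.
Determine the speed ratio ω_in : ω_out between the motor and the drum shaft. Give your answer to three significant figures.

Each stage contributes driven/driver: chain 50/47 = 1.0638, gear mesh 41/154 = 0.26623, gear mesh 46/41 = 1.122.
Overall: 1.0638 × 0.26623 × 1.122 = 0.31777.

0.318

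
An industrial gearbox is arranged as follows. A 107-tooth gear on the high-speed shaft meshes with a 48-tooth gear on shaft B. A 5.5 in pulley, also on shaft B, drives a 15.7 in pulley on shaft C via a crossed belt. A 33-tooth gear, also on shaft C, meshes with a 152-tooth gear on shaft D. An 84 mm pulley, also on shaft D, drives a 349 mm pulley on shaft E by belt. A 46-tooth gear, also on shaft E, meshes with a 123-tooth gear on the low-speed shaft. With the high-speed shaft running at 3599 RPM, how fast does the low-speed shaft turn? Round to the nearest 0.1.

54.9 RPM

gear mesh 48/107 = 0.4486 → 3599/0.4486 = 8022.8 RPM
belt 15.7/5.5 = 2.8545 → 8022.8/2.8545 = 2810.5 RPM
gear mesh 152/33 = 4.6061 → 2810.5/4.6061 = 610.18 RPM
belt 349/84 = 4.1548 → 610.18/4.1548 = 146.86 RPM
gear mesh 123/46 = 2.6739 → 146.86/2.6739 = 54.924 RPM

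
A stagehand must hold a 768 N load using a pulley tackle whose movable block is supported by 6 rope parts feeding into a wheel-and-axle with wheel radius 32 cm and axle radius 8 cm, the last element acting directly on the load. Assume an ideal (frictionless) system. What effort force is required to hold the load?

Block-and-tackle MA = number of supporting rope parts = 6.
Wheel-and-axle MA = R/r = 32/8 = 4.
Combined ideal MA = 6 × 4 = 24.
Effort = load / MA = 768 / 24 = 32 N.

32 N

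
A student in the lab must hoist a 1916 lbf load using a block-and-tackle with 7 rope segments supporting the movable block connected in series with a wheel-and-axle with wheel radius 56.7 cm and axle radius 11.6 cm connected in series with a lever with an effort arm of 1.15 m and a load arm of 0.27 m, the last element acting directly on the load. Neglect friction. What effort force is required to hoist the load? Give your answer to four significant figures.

Block-and-tackle MA = number of supporting rope parts = 7.
Wheel-and-axle MA = R/r = 56.7/11.6 = 4.8879.
Lever MA = effort arm / load arm = 1.15/0.27 = 4.2593.
Combined ideal MA = 7 × 4.8879 × 4.2593 = 145.73.
Effort = load / MA = 1916 / 145.73 = 13.147 lbf.

13.15 lbf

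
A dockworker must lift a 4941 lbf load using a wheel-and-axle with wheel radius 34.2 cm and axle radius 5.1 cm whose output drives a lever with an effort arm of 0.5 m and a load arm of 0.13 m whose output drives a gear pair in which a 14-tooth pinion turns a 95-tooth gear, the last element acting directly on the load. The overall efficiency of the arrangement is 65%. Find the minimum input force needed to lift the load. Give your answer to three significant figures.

Wheel-and-axle MA = R/r = 34.2/5.1 = 6.7059.
Lever MA = effort arm / load arm = 0.5/0.13 = 3.8462.
Gear pair MA = 95/14 = 6.7857.
Combined ideal MA = 6.7059 × 3.8462 × 6.7857 = 175.02.
Actual MA = 175.02 × 0.65 = 113.76.
Effort = load / actual MA = 4941 / 113.76 = 43.433 lbf.

43.4 lbf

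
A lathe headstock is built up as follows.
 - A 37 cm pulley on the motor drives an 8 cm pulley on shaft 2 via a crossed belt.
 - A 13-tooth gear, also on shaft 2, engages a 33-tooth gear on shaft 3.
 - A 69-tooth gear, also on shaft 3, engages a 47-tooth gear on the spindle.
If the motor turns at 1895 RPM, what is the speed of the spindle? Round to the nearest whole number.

5069 RPM

the motor → shaft 2 (belt, 8/37): 1895 ÷ 0.21622 = 8764.4 RPM
shaft 2 → shaft 3 (gear mesh, 33/13): 8764.4 ÷ 2.5385 = 3452.6 RPM
shaft 3 → the spindle (gear mesh, 47/69): 3452.6 ÷ 0.68116 = 5068.8 RPM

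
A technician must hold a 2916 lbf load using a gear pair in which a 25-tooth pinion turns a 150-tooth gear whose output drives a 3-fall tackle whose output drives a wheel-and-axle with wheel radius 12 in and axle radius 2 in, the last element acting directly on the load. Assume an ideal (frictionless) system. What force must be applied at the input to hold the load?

Gear pair MA = 150/25 = 6.
Block-and-tackle MA = number of supporting rope parts = 3.
Wheel-and-axle MA = R/r = 12/2 = 6.
Combined ideal MA = 6 × 3 × 6 = 108.
Effort = load / MA = 2916 / 108 = 27 lbf.

27 lbf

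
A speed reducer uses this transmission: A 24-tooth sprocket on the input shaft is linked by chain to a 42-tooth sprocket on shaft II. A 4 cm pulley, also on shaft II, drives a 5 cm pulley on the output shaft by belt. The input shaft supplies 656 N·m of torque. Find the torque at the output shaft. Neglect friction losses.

1435 N·m

Chain: ratio = 42/24 = 1.75; torque at shaft II = 656 × 1.75 = 1148 N·m.
Belt: ratio = 5/4 = 1.25; torque at the output shaft = 1148 × 1.25 = 1435 N·m.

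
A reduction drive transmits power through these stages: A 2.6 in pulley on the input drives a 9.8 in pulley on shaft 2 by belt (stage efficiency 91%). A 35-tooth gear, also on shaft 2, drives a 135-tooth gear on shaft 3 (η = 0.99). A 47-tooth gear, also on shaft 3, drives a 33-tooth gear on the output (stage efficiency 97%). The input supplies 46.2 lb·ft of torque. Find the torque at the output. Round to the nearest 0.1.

After the belt (9.8/2.6): 46.2 × 3.7692 × 0.91 = 158.47 lb·ft
After the gear mesh (135/35): 158.47 × 3.8571 × 0.99 = 605.11 lb·ft
After the gear mesh (33/47): 605.11 × 0.70213 × 0.97 = 412.12 lb·ft

412.1 lb·ft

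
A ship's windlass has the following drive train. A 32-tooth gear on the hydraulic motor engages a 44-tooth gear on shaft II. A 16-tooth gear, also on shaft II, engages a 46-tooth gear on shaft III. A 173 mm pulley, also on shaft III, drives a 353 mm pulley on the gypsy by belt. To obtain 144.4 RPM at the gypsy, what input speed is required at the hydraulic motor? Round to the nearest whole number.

1165 RPM

Overall ratio R = 1.375 × 2.875 × 2.0405 = 8.0662.
Required input speed = output speed × R = 144.4 × 8.0662 = 1164.8 RPM.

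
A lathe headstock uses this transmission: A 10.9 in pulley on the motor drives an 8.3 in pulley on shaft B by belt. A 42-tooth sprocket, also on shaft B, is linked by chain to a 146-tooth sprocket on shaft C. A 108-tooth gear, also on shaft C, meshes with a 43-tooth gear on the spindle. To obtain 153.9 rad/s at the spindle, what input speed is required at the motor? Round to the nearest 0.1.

162.2 rad/s

Overall ratio R = 0.76147 × 3.4762 × 0.39815 = 1.0539.
Required input speed = output speed × R = 153.9 × 1.0539 = 162.2 rad/s.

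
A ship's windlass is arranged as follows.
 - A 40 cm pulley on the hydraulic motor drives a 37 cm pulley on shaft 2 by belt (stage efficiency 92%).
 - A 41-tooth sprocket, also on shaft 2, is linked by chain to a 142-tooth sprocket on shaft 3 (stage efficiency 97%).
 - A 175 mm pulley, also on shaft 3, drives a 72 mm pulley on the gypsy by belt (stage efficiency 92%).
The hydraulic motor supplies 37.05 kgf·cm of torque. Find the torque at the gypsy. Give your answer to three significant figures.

Belt: ratio = 37/40 = 0.925; torque at shaft 2 = 37.05 × 0.925 × 0.92 = 31.53 kgf·cm.
Chain: ratio = 142/41 = 3.4634; torque at shaft 3 = 31.53 × 3.4634 × 0.97 = 105.92 kgf·cm.
Belt: ratio = 72/175 = 0.41143; torque at the gypsy = 105.92 × 0.41143 × 0.92 = 40.094 kgf·cm.

40.1 kgf·cm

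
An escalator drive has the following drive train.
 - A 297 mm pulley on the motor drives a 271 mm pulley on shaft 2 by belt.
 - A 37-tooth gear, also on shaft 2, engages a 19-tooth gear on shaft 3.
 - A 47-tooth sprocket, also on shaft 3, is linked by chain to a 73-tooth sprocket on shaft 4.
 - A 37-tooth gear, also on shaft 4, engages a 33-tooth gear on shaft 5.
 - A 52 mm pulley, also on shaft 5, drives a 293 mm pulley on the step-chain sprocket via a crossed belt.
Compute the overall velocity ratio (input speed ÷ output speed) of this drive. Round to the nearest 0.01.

Each stage contributes driven/driver: belt 271/297 = 0.91246, gear mesh 19/37 = 0.51351, chain 73/47 = 1.5532, gear mesh 33/37 = 0.89189, belt 293/52 = 5.6346.
Overall: 0.91246 × 0.51351 × 1.5532 × 0.89189 × 5.6346 = 3.6573.

3.66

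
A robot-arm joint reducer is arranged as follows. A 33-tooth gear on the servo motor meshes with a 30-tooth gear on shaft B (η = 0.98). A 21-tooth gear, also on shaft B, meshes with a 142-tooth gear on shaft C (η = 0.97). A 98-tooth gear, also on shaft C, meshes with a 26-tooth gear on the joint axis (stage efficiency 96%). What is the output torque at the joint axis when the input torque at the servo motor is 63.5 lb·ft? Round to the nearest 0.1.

94.5 lb·ft

Gear mesh: ratio = 30/33 = 0.90909; torque at shaft B = 63.5 × 0.90909 × 0.98 = 56.573 lb·ft.
Gear mesh: ratio = 142/21 = 6.7619; torque at shaft C = 56.573 × 6.7619 × 0.97 = 371.06 lb·ft.
Gear mesh: ratio = 26/98 = 0.26531; torque at the joint axis = 371.06 × 0.26531 × 0.96 = 94.508 lb·ft.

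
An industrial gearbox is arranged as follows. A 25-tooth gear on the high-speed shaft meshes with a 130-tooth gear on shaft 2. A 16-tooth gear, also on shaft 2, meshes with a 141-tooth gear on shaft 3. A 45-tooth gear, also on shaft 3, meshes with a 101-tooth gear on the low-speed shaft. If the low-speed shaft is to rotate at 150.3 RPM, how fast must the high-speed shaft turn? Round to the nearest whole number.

Overall ratio R = 5.2 × 8.8125 × 2.2444 = 102.85.
Required input speed = output speed × R = 150.3 × 102.85 = 15459 RPM.

15459 RPM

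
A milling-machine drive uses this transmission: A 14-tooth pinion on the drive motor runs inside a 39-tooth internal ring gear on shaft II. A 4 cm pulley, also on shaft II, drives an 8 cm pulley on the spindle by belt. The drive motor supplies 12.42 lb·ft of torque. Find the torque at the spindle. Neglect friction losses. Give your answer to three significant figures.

internal gear 39/14 = 2.7857 → τ = 12.42·2.7857 = 34.599 lb·ft
belt 8/4 = 2 → τ = 34.599·2 = 69.197 lb·ft

69.2 lb·ft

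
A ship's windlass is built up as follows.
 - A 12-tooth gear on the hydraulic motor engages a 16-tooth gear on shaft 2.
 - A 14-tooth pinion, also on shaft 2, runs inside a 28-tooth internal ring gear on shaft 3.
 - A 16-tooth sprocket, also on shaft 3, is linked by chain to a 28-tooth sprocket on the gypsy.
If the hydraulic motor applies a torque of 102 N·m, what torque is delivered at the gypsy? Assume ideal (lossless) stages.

476 N·m

After the gear mesh (16/12): 102 × 1.3333 = 136 N·m
After the internal gear (28/14): 136 × 2 = 272 N·m
After the chain (28/16): 272 × 1.75 = 476 N·m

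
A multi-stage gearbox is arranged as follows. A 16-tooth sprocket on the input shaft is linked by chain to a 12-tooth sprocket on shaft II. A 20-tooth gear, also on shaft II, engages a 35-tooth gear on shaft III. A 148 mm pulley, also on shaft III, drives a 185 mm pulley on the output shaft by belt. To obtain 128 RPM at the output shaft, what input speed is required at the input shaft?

Overall ratio R = 0.75 × 1.75 × 1.25 = 1.6406.
Required input speed = output speed × R = 128 × 1.6406 = 210 RPM.

210 RPM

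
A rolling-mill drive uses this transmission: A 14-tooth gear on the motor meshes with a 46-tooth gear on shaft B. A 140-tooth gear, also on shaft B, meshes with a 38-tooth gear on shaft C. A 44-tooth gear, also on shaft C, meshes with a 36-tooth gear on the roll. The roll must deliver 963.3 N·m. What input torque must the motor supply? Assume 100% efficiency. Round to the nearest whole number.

1320 N·m

Overall ratio R = 3.2857 × 0.27143 × 0.81818 = 0.72968.
Input torque = output torque / R = 963.3 / 0.72968 = 1320.2 N·m.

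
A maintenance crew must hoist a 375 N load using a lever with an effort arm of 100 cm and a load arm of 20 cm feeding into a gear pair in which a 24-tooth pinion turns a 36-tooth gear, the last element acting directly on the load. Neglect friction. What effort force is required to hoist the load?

50 N

Lever MA = effort arm / load arm = 100/20 = 5.
Gear pair MA = 36/24 = 1.5.
Combined ideal MA = 5 × 1.5 = 7.5.
Effort = load / MA = 375 / 7.5 = 50 N.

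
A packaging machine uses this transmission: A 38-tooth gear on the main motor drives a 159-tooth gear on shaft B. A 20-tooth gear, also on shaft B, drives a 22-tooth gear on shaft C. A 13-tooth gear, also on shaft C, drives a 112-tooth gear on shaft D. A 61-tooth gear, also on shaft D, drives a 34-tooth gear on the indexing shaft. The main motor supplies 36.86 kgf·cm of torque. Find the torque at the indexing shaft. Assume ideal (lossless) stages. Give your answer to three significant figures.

815 kgf·cm

Gear mesh: ratio = 159/38 = 4.1842; torque at shaft B = 36.86 × 4.1842 = 154.23 kgf·cm.
Gear mesh: ratio = 22/20 = 1.1; torque at shaft C = 154.23 × 1.1 = 169.65 kgf·cm.
Gear mesh: ratio = 112/13 = 8.6154; torque at shaft D = 169.65 × 8.6154 = 1461.6 kgf·cm.
Gear mesh: ratio = 34/61 = 0.55738; torque at the indexing shaft = 1461.6 × 0.55738 = 814.68 kgf·cm.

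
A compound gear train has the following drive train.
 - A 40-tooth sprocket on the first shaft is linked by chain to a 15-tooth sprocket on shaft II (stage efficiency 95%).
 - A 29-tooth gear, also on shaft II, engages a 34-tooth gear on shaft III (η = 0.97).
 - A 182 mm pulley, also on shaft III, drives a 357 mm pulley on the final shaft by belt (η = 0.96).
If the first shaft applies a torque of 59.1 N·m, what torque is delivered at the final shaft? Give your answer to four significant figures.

45.09 N·m

chain 15/40 = 0.375 → τ = 59.1·0.375·0.95 = 21.054 N·m
gear mesh 34/29 = 1.1724 → τ = 21.054·1.1724·0.97 = 23.944 N·m
belt 357/182 = 1.9615 → τ = 23.944·1.9615·0.96 = 45.088 N·m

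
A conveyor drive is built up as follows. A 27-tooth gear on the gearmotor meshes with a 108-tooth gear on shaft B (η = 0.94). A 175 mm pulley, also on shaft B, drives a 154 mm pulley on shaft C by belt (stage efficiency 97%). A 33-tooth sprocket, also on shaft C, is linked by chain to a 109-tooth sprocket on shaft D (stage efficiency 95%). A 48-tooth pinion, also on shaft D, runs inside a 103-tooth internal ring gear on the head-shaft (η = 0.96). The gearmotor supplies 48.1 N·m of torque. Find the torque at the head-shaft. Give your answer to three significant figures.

After the gear mesh (108/27): 48.1 × 4 × 0.94 = 180.86 N·m
After the belt (154/175): 180.86 × 0.88 × 0.97 = 154.38 N·m
After the chain (109/33): 154.38 × 3.303 × 0.95 = 484.42 N·m
After the internal gear (103/48): 484.42 × 2.1458 × 0.96 = 997.91 N·m

998 N·m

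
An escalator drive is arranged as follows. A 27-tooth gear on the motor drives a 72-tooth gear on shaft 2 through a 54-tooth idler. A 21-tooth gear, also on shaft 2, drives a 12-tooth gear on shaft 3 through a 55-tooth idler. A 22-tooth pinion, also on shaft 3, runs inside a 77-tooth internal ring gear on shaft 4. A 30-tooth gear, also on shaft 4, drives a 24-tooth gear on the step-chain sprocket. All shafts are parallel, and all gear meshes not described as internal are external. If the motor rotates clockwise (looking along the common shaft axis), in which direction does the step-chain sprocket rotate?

anticlockwise

the motor → shaft 2: driver → idler → driven is 2 external meshes, 2 reversals → CW.
shaft 2 → shaft 3: driver → idler → driven is 2 external meshes, 2 reversals → CW.
shaft 3 → shaft 4: internal mesh, same direction → CW.
shaft 4 → the step-chain sprocket: external mesh, 1 reversal → CCW.
5 reversals in total — an odd number — so the step-chain sprocket turns opposite to the motor.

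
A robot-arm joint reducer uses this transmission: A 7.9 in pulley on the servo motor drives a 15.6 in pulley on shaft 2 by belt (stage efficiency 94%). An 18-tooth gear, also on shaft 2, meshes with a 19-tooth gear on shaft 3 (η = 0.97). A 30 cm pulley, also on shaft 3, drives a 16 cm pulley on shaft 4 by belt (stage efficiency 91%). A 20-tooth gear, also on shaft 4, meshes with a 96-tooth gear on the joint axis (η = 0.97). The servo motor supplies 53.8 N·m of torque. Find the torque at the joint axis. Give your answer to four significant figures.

231.1 N·m

belt 15.6/7.9 = 1.9747 → τ = 53.8·1.9747·0.94 = 99.864 N·m
gear mesh 19/18 = 1.0556 → τ = 99.864·1.0556·0.97 = 102.25 N·m
belt 16/30 = 0.53333 → τ = 102.25·0.53333·0.91 = 49.625 N·m
gear mesh 96/20 = 4.8 → τ = 49.625·4.8·0.97 = 231.05 N·m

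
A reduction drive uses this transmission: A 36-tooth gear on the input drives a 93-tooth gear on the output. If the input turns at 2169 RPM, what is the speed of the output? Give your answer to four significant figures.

Gear mesh: ratio = 93/36 = 2.5833, so the output turns at 2169 / 2.5833 = 839.61 RPM.

839.6 RPM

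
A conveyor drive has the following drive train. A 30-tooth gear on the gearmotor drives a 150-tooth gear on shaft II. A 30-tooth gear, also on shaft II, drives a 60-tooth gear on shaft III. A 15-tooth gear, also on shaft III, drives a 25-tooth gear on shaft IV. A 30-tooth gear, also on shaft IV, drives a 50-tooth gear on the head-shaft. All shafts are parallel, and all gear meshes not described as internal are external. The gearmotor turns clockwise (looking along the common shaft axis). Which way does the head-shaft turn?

the gearmotor → shaft II: external mesh, 1 reversal → CCW.
shaft II → shaft III: external mesh, 1 reversal → CW.
shaft III → shaft IV: external mesh, 1 reversal → CCW.
shaft IV → the head-shaft: external mesh, 1 reversal → CW.
4 reversals in total — an even number — so the head-shaft turns the same way as the gearmotor.

clockwise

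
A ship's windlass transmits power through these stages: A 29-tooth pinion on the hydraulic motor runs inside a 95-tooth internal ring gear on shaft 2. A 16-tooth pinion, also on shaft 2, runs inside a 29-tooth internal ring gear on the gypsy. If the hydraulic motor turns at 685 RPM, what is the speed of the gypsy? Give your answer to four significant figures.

the hydraulic motor → shaft 2 (internal gear, 95/29): 685 ÷ 3.2759 = 209.11 RPM
shaft 2 → the gypsy (internal gear, 29/16): 209.11 ÷ 1.8125 = 115.37 RPM

115.4 RPM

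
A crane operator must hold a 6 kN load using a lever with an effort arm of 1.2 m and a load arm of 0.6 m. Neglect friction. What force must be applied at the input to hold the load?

Lever MA = effort arm / load arm = 1.2/0.6 = 2.
Effort = load / MA = 6 / 2 = 3 kN.

3 kN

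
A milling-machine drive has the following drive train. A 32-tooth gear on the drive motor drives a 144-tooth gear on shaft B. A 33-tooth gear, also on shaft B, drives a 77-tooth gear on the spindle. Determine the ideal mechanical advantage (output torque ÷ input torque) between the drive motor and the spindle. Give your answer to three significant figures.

10.5

Each stage contributes driven/driver: gear mesh 144/32 = 4.5, gear mesh 77/33 = 2.3333.
Overall: 4.5 × 2.3333 = 10.5.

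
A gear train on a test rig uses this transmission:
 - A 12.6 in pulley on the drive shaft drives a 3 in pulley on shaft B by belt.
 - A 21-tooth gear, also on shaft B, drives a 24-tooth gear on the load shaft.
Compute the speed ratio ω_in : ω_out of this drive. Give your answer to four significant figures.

Each stage contributes driven/driver: belt 3/12.6 = 0.2381, gear mesh 24/21 = 1.1429.
Overall: 0.2381 × 1.1429 = 0.27211.

0.2721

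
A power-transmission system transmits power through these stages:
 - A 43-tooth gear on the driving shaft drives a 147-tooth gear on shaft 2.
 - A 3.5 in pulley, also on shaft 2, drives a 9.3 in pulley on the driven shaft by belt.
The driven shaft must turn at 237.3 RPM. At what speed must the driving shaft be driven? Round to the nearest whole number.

Overall ratio R = 3.4186 × 2.6571 = 9.0837.
Required input speed = output speed × R = 237.3 × 9.0837 = 2155.6 RPM.

2156 RPM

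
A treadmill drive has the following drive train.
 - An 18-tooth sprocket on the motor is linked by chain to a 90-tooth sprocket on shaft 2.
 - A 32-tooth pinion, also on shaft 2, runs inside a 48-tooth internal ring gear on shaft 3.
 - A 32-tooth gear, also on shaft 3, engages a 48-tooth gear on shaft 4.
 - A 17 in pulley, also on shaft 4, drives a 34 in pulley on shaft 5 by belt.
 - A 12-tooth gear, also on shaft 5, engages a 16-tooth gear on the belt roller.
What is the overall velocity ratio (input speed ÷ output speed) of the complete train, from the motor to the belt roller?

30

Each stage contributes driven/driver: chain 90/18 = 5, internal gear 48/32 = 1.5, gear mesh 48/32 = 1.5, belt 34/17 = 2, gear mesh 16/12 = 1.3333.
Overall: 5 × 1.5 × 1.5 × 2 × 1.3333 = 30.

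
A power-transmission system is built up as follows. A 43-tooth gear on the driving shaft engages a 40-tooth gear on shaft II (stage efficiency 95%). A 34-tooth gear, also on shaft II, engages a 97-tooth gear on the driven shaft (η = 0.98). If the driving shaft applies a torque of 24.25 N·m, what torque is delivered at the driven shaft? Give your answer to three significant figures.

gear mesh 40/43 = 0.93023 → τ = 24.25·0.93023·0.95 = 21.43 N·m
gear mesh 97/34 = 2.8529 → τ = 21.43·2.8529·0.98 = 59.916 N·m

59.9 N·m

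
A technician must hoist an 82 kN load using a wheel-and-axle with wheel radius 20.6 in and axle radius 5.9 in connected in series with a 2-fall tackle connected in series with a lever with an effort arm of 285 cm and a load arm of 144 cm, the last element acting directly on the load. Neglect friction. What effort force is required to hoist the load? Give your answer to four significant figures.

5.933 kN

Wheel-and-axle MA = R/r = 20.6/5.9 = 3.4915.
Block-and-tackle MA = number of supporting rope parts = 2.
Lever MA = effort arm / load arm = 285/144 = 1.9792.
Combined ideal MA = 3.4915 × 2 × 1.9792 = 13.821.
Effort = load / MA = 82 / 13.821 = 5.9332 kN.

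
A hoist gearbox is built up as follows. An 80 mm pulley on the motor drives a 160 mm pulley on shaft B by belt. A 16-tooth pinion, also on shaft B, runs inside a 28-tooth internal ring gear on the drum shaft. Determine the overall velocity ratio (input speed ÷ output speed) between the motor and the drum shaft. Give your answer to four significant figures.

Each stage contributes driven/driver: belt 160/80 = 2, internal gear 28/16 = 1.75.
Overall: 2 × 1.75 = 3.5.

3.500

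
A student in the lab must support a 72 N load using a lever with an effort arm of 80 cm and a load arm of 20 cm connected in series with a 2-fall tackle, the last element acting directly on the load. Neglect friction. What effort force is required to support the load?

Lever MA = effort arm / load arm = 80/20 = 4.
Block-and-tackle MA = number of supporting rope parts = 2.
Combined ideal MA = 4 × 2 = 8.
Effort = load / MA = 72 / 8 = 9 N.

9 N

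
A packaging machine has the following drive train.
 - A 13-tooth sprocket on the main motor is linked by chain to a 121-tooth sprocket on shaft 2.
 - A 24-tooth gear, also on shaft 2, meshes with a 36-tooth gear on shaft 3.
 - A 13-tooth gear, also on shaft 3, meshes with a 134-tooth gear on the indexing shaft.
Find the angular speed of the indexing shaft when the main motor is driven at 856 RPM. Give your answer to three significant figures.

5.95 RPM

chain 121/13 = 9.3077 → 856/9.3077 = 91.967 RPM
gear mesh 36/24 = 1.5 → 91.967/1.5 = 61.311 RPM
gear mesh 134/13 = 10.308 → 61.311/10.308 = 5.9481 RPM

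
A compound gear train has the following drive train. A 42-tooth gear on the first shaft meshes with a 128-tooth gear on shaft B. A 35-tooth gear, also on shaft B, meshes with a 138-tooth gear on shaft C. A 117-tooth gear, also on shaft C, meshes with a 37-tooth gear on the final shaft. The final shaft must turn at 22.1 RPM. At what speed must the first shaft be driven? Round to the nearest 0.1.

84.0 RPM

Overall ratio R = 3.0476 × 3.9429 × 0.31624 = 3.8.
Required input speed = output speed × R = 22.1 × 3.8 = 83.981 RPM.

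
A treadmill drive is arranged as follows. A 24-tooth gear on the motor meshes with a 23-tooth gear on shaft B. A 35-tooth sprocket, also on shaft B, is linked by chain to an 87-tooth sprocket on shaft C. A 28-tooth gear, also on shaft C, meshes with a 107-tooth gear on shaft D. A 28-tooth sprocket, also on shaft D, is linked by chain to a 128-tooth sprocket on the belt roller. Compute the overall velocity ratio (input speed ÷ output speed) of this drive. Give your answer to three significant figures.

41.6

Each stage contributes driven/driver: gear mesh 23/24 = 0.95833, chain 87/35 = 2.4857, gear mesh 107/28 = 3.8214, chain 128/28 = 4.5714.
Overall: 0.95833 × 2.4857 × 3.8214 × 4.5714 = 41.615.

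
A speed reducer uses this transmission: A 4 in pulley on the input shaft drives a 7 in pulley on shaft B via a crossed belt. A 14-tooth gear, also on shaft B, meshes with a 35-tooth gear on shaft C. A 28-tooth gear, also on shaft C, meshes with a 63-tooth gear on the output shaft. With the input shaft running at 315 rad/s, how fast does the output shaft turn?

belt 7/4 = 1.75 → 315/1.75 = 180 rad/s
gear mesh 35/14 = 2.5 → 180/2.5 = 72 rad/s
gear mesh 63/28 = 2.25 → 72/2.25 = 32 rad/s

32 rad/s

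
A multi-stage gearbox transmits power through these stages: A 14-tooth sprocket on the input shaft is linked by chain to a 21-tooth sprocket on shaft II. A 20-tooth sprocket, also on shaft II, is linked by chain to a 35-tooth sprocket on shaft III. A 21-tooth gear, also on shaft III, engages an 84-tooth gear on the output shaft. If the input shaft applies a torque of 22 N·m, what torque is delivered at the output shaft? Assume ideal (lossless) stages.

231 N·m

chain 21/14 = 1.5 → τ = 22·1.5 = 33 N·m
chain 35/20 = 1.75 → τ = 33·1.75 = 57.75 N·m
gear mesh 84/21 = 4 → τ = 57.75·4 = 231 N·m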